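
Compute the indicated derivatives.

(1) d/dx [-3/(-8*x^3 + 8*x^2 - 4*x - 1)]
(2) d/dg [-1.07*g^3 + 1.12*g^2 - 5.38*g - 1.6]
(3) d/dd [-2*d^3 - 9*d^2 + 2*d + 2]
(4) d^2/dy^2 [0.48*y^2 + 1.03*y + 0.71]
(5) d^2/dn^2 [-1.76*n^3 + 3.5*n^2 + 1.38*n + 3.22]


(1) = 12*(-6*x^2 + 4*x - 1)/(8*x^3 - 8*x^2 + 4*x + 1)^2
(2) = -3.21*g^2 + 2.24*g - 5.38
(3) = -6*d^2 - 18*d + 2
(4) = 0.960000000000000
(5) = 7.0 - 10.56*n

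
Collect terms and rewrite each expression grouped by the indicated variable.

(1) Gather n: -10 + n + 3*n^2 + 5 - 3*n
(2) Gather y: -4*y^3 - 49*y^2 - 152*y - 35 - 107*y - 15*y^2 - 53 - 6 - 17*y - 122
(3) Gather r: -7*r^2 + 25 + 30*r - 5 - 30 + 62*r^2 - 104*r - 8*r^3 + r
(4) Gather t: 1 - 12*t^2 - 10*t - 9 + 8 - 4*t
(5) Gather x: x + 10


(1) = 3*n^2 - 2*n - 5
(2) = -4*y^3 - 64*y^2 - 276*y - 216
(3) = -8*r^3 + 55*r^2 - 73*r - 10
(4) = -12*t^2 - 14*t
(5) = x + 10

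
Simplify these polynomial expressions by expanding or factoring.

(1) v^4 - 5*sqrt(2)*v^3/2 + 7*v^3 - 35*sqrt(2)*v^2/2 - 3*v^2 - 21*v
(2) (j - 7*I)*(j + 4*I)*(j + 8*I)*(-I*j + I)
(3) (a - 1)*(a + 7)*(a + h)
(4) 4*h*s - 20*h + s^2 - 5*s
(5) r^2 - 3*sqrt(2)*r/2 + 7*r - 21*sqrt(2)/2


(1) = v*(v + 7)*(v - 3*sqrt(2))*(v + sqrt(2)/2)
(2) = -I*j^4 + 5*j^3 + I*j^3 - 5*j^2 - 52*I*j^2 + 224*j + 52*I*j - 224
(3) = a^3 + a^2*h + 6*a^2 + 6*a*h - 7*a - 7*h
(4) = (4*h + s)*(s - 5)
(5) = (r + 7)*(r - 3*sqrt(2)/2)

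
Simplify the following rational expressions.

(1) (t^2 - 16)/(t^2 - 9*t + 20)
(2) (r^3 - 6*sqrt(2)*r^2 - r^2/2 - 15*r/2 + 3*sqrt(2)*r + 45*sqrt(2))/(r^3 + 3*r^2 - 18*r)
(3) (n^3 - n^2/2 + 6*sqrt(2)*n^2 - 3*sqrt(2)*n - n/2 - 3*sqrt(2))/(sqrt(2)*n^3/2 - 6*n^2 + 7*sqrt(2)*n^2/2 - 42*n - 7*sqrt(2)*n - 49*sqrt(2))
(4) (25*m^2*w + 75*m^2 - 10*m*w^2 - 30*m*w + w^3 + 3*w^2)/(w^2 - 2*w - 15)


(1) = (t + 4)/(t - 5)
(2) = (2*r^2 + r*(5 - 12*sqrt(2)) - 30*sqrt(2))/(2*r^2 + 12*r)
(3) = (4*n^3 + n^2*(-2 + 24*sqrt(2)) + n*(-12*sqrt(2) - 2) - 12*sqrt(2))/(2*sqrt(2)*n^3 + n^2*(-24 + 14*sqrt(2)) + n*(-168 - 28*sqrt(2)) - 196*sqrt(2))
(4) = (25*m^2 - 10*m*w + w^2)/(w - 5)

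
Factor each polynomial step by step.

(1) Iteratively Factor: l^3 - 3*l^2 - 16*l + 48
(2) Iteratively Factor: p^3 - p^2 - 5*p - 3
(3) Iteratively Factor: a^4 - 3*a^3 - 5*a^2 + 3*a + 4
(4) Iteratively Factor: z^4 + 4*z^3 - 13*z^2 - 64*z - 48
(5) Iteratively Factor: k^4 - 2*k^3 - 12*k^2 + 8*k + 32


(1) = (l - 4)*(l^2 + l - 12) = (l - 4)*(l + 4)*(l - 3)
(2) = (p - 3)*(p^2 + 2*p + 1) = (p - 3)*(p + 1)*(p + 1)
(3) = (a + 1)*(a^3 - 4*a^2 - a + 4) = (a + 1)^2*(a^2 - 5*a + 4) = (a - 1)*(a + 1)^2*(a - 4)
(4) = (z + 3)*(z^3 + z^2 - 16*z - 16) = (z + 1)*(z + 3)*(z^2 - 16) = (z - 4)*(z + 1)*(z + 3)*(z + 4)
(5) = (k + 2)*(k^3 - 4*k^2 - 4*k + 16) = (k - 4)*(k + 2)*(k^2 - 4) = (k - 4)*(k + 2)^2*(k - 2)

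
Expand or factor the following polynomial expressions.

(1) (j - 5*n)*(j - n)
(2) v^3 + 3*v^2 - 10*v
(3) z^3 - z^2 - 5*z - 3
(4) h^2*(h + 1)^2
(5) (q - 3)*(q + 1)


(1) = j^2 - 6*j*n + 5*n^2
(2) = v*(v - 2)*(v + 5)
(3) = (z - 3)*(z + 1)^2
(4) = h^4 + 2*h^3 + h^2
(5) = q^2 - 2*q - 3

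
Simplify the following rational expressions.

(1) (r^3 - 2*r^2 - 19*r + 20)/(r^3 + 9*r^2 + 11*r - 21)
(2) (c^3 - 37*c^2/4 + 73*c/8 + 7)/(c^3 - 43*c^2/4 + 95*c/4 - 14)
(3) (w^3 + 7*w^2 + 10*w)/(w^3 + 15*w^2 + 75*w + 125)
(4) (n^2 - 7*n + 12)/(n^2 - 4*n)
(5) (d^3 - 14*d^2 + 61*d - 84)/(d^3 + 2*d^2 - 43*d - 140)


(1) = (r^2 - r - 20)/(r^2 + 10*r + 21)
(2) = (2*c + 1)/(2*c - 2)
(3) = (w^2 + 2*w)/(w^2 + 10*w + 25)
(4) = (n - 3)/n
(5) = (d^2 - 7*d + 12)/(d^2 + 9*d + 20)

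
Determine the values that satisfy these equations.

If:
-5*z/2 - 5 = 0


Then:
z = -2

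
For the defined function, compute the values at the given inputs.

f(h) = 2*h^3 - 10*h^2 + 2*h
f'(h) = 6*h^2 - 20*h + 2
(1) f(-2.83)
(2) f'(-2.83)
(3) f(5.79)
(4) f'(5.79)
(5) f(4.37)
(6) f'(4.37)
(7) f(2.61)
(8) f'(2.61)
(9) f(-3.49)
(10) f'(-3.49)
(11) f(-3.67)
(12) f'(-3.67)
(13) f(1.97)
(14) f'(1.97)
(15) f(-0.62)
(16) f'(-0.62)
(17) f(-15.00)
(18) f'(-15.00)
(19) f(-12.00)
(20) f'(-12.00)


(1) = -131.08
(2) = 106.65
(3) = 64.55
(4) = 87.34
(5) = -15.32
(6) = 29.18
(7) = -27.34
(8) = -9.33
(9) = -213.80
(10) = 144.88
(11) = -240.89
(12) = 156.21
(13) = -19.58
(14) = -14.11
(15) = -5.56
(16) = 16.71
(17) = -9030.00
(18) = 1652.00
(19) = -4920.00
(20) = 1106.00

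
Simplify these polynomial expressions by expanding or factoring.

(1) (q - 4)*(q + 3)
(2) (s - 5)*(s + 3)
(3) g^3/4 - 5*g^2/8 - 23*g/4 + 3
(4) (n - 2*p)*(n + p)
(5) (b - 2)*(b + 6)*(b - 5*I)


(1) = q^2 - q - 12
(2) = s^2 - 2*s - 15
(3) = (g/4 + 1)*(g - 6)*(g - 1/2)
(4) = n^2 - n*p - 2*p^2
(5) = b^3 + 4*b^2 - 5*I*b^2 - 12*b - 20*I*b + 60*I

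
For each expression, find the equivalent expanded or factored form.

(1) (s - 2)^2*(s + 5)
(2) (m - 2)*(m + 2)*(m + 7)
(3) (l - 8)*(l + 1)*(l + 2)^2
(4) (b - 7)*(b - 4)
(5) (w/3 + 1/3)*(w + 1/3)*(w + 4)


(1) = s^3 + s^2 - 16*s + 20
(2) = m^3 + 7*m^2 - 4*m - 28
(3) = l^4 - 3*l^3 - 32*l^2 - 60*l - 32
(4) = b^2 - 11*b + 28
(5) = w^3/3 + 16*w^2/9 + 17*w/9 + 4/9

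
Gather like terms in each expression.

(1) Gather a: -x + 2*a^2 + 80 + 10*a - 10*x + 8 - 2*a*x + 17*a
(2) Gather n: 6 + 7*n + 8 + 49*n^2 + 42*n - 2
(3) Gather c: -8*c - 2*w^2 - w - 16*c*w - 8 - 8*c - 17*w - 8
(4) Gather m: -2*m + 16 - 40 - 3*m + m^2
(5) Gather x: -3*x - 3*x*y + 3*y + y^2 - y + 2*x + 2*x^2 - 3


(1) = 2*a^2 + a*(27 - 2*x) - 11*x + 88
(2) = 49*n^2 + 49*n + 12
(3) = c*(-16*w - 16) - 2*w^2 - 18*w - 16
(4) = m^2 - 5*m - 24
(5) = 2*x^2 + x*(-3*y - 1) + y^2 + 2*y - 3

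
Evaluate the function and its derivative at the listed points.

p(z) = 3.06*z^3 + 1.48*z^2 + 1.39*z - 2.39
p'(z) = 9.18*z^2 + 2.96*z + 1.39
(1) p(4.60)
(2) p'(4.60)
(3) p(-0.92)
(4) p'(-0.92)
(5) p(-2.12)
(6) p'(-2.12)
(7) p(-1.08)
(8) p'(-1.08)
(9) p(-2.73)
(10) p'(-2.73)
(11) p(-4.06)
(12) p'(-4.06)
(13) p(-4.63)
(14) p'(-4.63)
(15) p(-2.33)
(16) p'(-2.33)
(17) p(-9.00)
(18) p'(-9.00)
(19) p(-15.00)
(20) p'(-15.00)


(1) = 333.17
(2) = 209.25
(3) = -4.80
(4) = 6.44
(5) = -27.84
(6) = 36.37
(7) = -6.02
(8) = 8.90
(9) = -57.41
(10) = 61.73
(11) = -188.42
(12) = 140.69
(13) = -280.81
(14) = 184.48
(15) = -36.30
(16) = 44.33
(17) = -2125.76
(18) = 718.33
(19) = -10017.74
(20) = 2022.49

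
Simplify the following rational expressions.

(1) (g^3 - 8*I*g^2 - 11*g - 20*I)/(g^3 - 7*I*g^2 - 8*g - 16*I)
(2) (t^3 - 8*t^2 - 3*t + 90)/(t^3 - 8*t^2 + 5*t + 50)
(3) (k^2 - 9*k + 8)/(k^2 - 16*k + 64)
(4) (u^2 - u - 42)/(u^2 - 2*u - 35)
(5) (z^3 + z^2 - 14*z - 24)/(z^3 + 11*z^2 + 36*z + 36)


(1) = (g - 5*I)/(g - 4*I)
(2) = (t^2 - 3*t - 18)/(t^2 - 3*t - 10)
(3) = (k - 1)/(k - 8)
(4) = (u + 6)/(u + 5)
(5) = (z - 4)/(z + 6)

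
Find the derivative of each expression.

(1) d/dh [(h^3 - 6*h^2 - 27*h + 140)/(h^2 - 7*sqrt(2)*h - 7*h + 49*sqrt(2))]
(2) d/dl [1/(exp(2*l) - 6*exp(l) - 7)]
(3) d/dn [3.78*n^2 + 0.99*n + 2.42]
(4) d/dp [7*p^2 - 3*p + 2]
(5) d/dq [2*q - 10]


(1) = (h^2 - 14*sqrt(2)*h - 7*sqrt(2) + 20)/(h^2 - 14*sqrt(2)*h + 98)
(2) = 2*(3 - exp(l))*exp(l)/(-exp(2*l) + 6*exp(l) + 7)^2
(3) = 7.56*n + 0.99
(4) = 14*p - 3
(5) = 2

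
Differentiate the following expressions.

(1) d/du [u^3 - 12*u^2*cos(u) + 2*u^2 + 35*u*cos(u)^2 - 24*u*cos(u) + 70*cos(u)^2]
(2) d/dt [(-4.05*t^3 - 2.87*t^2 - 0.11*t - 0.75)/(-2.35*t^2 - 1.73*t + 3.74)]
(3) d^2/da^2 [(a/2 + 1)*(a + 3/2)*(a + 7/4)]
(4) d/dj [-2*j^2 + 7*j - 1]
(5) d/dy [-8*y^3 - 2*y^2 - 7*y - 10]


(1) = 12*u^2*sin(u) + 3*u^2 - 35*u*sin(2*u) - 24*sqrt(2)*u*cos(u + pi/4) + 4*u - 70*sin(2*u) - 24*cos(u) + 35*cos(2*u)/2 + 35/2
(2) = (9.5175*t^4 + 14.013*t^3 - 40.7344*t^2 - 24.9926*t - 1.7089)/(5.5225*t^4 + 8.131*t^3 - 14.5851*t^2 - 12.9404*t + 13.9876)
(3) = 3*a + 21/4
(4) = 7 - 4*j
(5) = -24*y^2 - 4*y - 7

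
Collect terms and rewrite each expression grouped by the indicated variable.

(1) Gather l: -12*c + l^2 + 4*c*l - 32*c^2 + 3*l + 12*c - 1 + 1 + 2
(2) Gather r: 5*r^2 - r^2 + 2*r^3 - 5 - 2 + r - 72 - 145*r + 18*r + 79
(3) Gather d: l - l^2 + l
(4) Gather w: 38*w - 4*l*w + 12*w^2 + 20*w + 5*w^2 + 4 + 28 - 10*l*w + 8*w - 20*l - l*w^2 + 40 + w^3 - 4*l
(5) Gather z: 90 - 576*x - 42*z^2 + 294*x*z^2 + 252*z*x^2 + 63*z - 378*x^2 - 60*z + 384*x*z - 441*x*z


(1) = -32*c^2 + l^2 + l*(4*c + 3) + 2
(2) = 2*r^3 + 4*r^2 - 126*r
(3) = -l^2 + 2*l
(4) = -24*l + w^3 + w^2*(17 - l) + w*(66 - 14*l) + 72
(5) = -378*x^2 - 576*x + z^2*(294*x - 42) + z*(252*x^2 - 57*x + 3) + 90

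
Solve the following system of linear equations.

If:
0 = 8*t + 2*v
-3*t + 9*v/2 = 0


Then:
t = 0
v = 0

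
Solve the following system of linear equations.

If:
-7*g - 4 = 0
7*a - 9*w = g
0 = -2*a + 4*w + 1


Then:
a = -79/70
g = -4/7
w = -57/70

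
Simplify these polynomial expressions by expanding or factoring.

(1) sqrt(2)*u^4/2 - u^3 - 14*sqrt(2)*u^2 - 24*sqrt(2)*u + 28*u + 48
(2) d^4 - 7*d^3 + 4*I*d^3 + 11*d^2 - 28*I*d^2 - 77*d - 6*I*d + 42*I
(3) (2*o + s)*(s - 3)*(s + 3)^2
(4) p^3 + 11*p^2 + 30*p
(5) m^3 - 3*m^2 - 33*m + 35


(1) = (u - 6)*(u + 4)*(u - sqrt(2))*(sqrt(2)*u/2 + sqrt(2))
(2) = (d - 7)*(d - I)^2*(d + 6*I)
(3) = 2*o*s^3 + 6*o*s^2 - 18*o*s - 54*o + s^4 + 3*s^3 - 9*s^2 - 27*s
(4) = p*(p + 5)*(p + 6)
(5) = (m - 7)*(m - 1)*(m + 5)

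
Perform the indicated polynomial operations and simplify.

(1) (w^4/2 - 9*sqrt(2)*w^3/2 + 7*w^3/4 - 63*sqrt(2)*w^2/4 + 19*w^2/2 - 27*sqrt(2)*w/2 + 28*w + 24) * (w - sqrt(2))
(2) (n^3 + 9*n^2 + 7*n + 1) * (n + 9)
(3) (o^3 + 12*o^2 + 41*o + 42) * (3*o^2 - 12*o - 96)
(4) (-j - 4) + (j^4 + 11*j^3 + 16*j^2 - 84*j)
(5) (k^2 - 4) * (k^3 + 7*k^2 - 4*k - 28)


(1) = w^5/2 - 5*sqrt(2)*w^4 + 7*w^4/4 - 35*sqrt(2)*w^3/2 + 37*w^3/2 - 23*sqrt(2)*w^2 + 119*w^2/2 - 28*sqrt(2)*w + 51*w - 24*sqrt(2)
(2) = n^4 + 18*n^3 + 88*n^2 + 64*n + 9
(3) = 3*o^5 + 24*o^4 - 117*o^3 - 1518*o^2 - 4440*o - 4032
(4) = j^4 + 11*j^3 + 16*j^2 - 85*j - 4
(5) = k^5 + 7*k^4 - 8*k^3 - 56*k^2 + 16*k + 112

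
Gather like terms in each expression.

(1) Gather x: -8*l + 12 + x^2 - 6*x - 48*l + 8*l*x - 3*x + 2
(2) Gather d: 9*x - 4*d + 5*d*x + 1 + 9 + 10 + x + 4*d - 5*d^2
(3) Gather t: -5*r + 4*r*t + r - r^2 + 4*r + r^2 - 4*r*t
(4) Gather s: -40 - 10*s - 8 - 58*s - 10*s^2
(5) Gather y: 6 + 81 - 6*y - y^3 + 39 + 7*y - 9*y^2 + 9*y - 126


(1) = -56*l + x^2 + x*(8*l - 9) + 14
(2) = -5*d^2 + 5*d*x + 10*x + 20
(3) = 0
(4) = -10*s^2 - 68*s - 48
(5) = -y^3 - 9*y^2 + 10*y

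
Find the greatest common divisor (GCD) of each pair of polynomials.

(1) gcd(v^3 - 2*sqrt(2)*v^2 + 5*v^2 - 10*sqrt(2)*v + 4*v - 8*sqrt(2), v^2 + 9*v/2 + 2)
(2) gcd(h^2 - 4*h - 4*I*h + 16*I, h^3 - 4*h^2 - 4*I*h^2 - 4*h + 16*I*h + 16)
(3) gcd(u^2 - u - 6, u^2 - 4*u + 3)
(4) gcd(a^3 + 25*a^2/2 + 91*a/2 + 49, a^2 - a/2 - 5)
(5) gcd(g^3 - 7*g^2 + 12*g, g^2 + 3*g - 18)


(1) = gcd((v + 1)*(v + 4)*(v - 2*sqrt(2)), (v + 1/2)*(v + 4)) = v + 4
(2) = gcd((h - 4)*(h - 4*I), (h - 4)*(h - 2*I)^2) = h - 4
(3) = u - 3
(4) = a + 2
(5) = g - 3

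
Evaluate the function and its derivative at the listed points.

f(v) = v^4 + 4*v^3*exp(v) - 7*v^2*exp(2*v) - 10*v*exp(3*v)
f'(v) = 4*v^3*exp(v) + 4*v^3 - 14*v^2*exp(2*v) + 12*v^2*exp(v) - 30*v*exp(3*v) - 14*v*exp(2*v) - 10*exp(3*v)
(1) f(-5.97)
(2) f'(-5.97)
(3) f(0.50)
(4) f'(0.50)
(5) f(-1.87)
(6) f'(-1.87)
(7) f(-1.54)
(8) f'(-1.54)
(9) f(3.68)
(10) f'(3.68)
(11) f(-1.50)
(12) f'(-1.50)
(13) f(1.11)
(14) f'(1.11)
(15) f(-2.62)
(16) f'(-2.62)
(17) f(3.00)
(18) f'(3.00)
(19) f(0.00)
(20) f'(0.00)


(1) = 1268.10
(2) = -852.19
(3) = -26.28
(4) = -134.31
(5) = 7.68
(6) = -24.09
(7) = 1.88
(8) = -11.82
(9) = -2434207.99
(10) = -7867490.94
(11) = 1.43
(12) = -10.62
(13) = -371.41
(14) = -1444.70
(15) = 41.64
(16) = -71.47
(17) = -266258.29
(18) = -873637.95
(19) = 0.00
(20) = -10.00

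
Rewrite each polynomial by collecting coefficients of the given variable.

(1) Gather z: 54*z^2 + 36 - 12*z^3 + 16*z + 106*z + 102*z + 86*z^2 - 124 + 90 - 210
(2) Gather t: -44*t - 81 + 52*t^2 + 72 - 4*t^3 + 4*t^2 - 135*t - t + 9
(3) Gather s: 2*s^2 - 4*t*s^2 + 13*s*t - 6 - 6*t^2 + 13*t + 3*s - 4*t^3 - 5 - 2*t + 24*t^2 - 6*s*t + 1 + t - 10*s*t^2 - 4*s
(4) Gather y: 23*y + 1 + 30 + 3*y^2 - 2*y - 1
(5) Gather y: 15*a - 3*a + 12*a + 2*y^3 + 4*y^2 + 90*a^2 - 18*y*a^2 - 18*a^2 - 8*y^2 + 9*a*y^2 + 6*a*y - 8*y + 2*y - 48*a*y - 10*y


(1) = -12*z^3 + 140*z^2 + 224*z - 208
(2) = -4*t^3 + 56*t^2 - 180*t
(3) = s^2*(2 - 4*t) + s*(-10*t^2 + 7*t - 1) - 4*t^3 + 18*t^2 + 12*t - 10
(4) = 3*y^2 + 21*y + 30
(5) = 72*a^2 + 24*a + 2*y^3 + y^2*(9*a - 4) + y*(-18*a^2 - 42*a - 16)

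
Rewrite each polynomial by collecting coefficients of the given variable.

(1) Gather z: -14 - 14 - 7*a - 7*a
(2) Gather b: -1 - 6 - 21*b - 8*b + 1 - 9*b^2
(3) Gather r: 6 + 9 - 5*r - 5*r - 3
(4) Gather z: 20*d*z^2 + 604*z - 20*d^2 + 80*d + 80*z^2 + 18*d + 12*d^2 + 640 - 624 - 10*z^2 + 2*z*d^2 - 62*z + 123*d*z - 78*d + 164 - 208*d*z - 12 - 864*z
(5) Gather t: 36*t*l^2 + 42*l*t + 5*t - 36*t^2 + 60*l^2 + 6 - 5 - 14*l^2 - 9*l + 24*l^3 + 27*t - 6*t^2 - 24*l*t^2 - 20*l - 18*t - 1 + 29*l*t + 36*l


(1) = -14*a - 28
(2) = -9*b^2 - 29*b - 6
(3) = 12 - 10*r
(4) = -8*d^2 + 20*d + z^2*(20*d + 70) + z*(2*d^2 - 85*d - 322) + 168
(5) = 24*l^3 + 46*l^2 + 7*l + t^2*(-24*l - 42) + t*(36*l^2 + 71*l + 14)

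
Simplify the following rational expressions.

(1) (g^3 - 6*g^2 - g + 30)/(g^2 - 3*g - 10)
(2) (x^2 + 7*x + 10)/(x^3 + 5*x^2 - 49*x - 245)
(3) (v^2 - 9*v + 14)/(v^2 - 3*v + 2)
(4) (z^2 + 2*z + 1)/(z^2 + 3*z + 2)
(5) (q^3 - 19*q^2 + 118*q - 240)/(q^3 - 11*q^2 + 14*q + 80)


(1) = g - 3
(2) = (x + 2)/(x^2 - 49)
(3) = (v - 7)/(v - 1)
(4) = (z + 1)/(z + 2)
(5) = (q - 6)/(q + 2)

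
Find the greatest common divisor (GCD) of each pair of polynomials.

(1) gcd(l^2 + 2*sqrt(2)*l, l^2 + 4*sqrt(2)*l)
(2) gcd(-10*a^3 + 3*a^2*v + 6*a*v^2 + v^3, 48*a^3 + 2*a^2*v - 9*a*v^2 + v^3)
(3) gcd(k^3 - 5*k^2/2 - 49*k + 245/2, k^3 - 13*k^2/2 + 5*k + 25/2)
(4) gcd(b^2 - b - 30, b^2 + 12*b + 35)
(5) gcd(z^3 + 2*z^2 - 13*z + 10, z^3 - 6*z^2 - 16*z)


(1) = gcd(l*(l + 2*sqrt(2)), l*(l + 4*sqrt(2))) = l
(2) = 2*a + v
(3) = k - 5/2
(4) = gcd((b - 6)*(b + 5), (b + 5)*(b + 7)) = b + 5
(5) = gcd((z - 2)*(z - 1)*(z + 5), z*(z - 8)*(z + 2)) = 1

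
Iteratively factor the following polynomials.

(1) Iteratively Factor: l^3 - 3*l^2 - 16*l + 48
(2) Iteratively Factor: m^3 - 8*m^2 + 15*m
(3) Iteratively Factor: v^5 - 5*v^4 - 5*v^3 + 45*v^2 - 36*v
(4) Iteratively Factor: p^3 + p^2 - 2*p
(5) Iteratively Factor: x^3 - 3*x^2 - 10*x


(1) = (l + 4)*(l^2 - 7*l + 12) = (l - 3)*(l + 4)*(l - 4)
(2) = (m - 3)*(m^2 - 5*m) = m*(m - 3)*(m - 5)
(3) = (v - 4)*(v^4 - v^3 - 9*v^2 + 9*v) = v*(v - 4)*(v^3 - v^2 - 9*v + 9) = v*(v - 4)*(v + 3)*(v^2 - 4*v + 3) = v*(v - 4)*(v - 1)*(v + 3)*(v - 3)
(4) = (p - 1)*(p^2 + 2*p) = (p - 1)*(p + 2)*(p)
(5) = (x + 2)*(x^2 - 5*x) = (x - 5)*(x + 2)*(x)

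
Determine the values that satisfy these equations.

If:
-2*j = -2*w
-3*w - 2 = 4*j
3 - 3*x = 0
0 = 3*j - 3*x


Then:
No Solution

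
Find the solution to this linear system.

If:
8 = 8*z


Then:
z = 1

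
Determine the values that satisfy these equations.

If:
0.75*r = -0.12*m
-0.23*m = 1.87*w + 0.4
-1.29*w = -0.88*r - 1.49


Then:
m = -98.86
r = 15.82
w = 11.95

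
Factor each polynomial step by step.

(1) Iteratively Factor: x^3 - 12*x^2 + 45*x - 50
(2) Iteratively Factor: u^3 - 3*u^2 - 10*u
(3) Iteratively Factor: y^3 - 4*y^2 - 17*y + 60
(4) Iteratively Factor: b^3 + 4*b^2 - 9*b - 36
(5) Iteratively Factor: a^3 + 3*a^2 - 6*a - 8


(1) = (x - 5)*(x^2 - 7*x + 10) = (x - 5)^2*(x - 2)
(2) = (u)*(u^2 - 3*u - 10) = u*(u + 2)*(u - 5)
(3) = (y - 5)*(y^2 + y - 12) = (y - 5)*(y - 3)*(y + 4)
(4) = (b + 3)*(b^2 + b - 12) = (b + 3)*(b + 4)*(b - 3)
(5) = (a + 1)*(a^2 + 2*a - 8) = (a - 2)*(a + 1)*(a + 4)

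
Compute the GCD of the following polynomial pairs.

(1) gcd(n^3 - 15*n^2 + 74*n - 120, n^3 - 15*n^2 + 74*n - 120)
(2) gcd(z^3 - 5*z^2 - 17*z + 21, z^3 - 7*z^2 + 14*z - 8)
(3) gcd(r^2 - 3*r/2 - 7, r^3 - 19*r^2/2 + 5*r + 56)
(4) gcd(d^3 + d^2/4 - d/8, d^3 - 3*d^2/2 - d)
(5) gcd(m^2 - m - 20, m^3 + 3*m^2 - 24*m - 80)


(1) = gcd((n - 6)*(n - 5)*(n - 4), (n - 6)*(n - 5)*(n - 4)) = n^3 - 15*n^2 + 74*n - 120
(2) = gcd((z - 7)*(z - 1)*(z + 3), (z - 4)*(z - 2)*(z - 1)) = z - 1
(3) = gcd((r - 7/2)*(r + 2), (r - 8)*(r - 7/2)*(r + 2)) = r^2 - 3*r/2 - 7
(4) = d^2 + d/2
(5) = gcd((m - 5)*(m + 4), (m - 5)*(m + 4)^2) = m^2 - m - 20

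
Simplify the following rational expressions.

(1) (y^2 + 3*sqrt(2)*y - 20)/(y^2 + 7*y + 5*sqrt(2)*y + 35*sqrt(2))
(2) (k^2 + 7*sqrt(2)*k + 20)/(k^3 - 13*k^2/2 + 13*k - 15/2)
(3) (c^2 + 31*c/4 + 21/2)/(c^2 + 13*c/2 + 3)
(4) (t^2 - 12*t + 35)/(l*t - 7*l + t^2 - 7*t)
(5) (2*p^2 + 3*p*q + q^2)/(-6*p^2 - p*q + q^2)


(1) = (y - 2*sqrt(2))/(y + 7)
(2) = (2*k^2 + 14*sqrt(2)*k + 40)/(2*k^3 - 13*k^2 + 26*k - 15)
(3) = (4*c + 7)/(4*c + 2)
(4) = (t - 5)/(l + t)
(5) = (-p - q)/(3*p - q)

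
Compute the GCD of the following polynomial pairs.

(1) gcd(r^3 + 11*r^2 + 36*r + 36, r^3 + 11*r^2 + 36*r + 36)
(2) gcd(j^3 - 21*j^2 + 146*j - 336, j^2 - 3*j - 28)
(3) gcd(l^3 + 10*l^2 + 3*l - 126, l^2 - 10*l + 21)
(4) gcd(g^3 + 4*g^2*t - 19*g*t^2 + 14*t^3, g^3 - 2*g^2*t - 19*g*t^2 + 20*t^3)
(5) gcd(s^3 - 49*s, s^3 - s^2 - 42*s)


(1) = gcd((r + 2)*(r + 3)*(r + 6), (r + 2)*(r + 3)*(r + 6)) = r^3 + 11*r^2 + 36*r + 36
(2) = j - 7
(3) = l - 3
(4) = -g + t
(5) = gcd(s*(s - 7)*(s + 7), s*(s - 7)*(s + 6)) = s^2 - 7*s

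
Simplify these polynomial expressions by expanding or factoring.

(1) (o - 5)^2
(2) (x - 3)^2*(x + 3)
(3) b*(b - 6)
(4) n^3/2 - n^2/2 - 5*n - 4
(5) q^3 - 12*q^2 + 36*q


(1) = o^2 - 10*o + 25
(2) = x^3 - 3*x^2 - 9*x + 27
(3) = b^2 - 6*b
(4) = (n/2 + 1)*(n - 4)*(n + 1)
(5) = q*(q - 6)^2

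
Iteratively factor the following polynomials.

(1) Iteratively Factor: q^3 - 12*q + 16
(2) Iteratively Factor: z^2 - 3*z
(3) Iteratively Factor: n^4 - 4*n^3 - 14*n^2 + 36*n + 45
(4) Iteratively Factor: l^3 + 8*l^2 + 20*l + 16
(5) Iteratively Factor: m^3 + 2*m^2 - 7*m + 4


(1) = (q - 2)*(q^2 + 2*q - 8) = (q - 2)*(q + 4)*(q - 2)
(2) = (z)*(z - 3)
(3) = (n + 1)*(n^3 - 5*n^2 - 9*n + 45) = (n - 3)*(n + 1)*(n^2 - 2*n - 15) = (n - 5)*(n - 3)*(n + 1)*(n + 3)
(4) = (l + 2)*(l^2 + 6*l + 8) = (l + 2)^2*(l + 4)
(5) = (m - 1)*(m^2 + 3*m - 4) = (m - 1)*(m + 4)*(m - 1)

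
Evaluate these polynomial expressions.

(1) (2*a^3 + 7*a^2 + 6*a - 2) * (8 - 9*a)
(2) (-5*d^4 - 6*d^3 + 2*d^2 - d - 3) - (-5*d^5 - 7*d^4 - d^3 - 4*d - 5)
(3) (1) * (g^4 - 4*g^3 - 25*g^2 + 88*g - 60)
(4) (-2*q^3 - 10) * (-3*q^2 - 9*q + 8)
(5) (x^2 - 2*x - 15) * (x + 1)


(1) = -18*a^4 - 47*a^3 + 2*a^2 + 66*a - 16
(2) = 5*d^5 + 2*d^4 - 5*d^3 + 2*d^2 + 3*d + 2
(3) = g^4 - 4*g^3 - 25*g^2 + 88*g - 60
(4) = 6*q^5 + 18*q^4 - 16*q^3 + 30*q^2 + 90*q - 80
(5) = x^3 - x^2 - 17*x - 15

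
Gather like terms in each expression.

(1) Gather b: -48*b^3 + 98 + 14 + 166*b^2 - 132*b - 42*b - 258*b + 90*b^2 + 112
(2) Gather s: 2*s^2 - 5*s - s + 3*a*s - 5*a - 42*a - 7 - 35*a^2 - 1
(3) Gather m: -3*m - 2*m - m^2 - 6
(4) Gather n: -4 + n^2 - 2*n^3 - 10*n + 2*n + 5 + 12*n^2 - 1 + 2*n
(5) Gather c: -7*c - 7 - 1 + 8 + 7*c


(1) = -48*b^3 + 256*b^2 - 432*b + 224
(2) = -35*a^2 - 47*a + 2*s^2 + s*(3*a - 6) - 8
(3) = -m^2 - 5*m - 6
(4) = -2*n^3 + 13*n^2 - 6*n
(5) = 0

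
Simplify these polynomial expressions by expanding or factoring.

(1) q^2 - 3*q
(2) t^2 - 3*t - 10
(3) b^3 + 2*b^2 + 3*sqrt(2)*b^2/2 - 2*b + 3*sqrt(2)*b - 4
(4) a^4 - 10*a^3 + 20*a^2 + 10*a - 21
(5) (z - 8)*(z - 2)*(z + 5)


(1) = q*(q - 3)
(2) = (t - 5)*(t + 2)
(3) = (b + 2)*(b - sqrt(2)/2)*(b + 2*sqrt(2))
(4) = (a - 7)*(a - 3)*(a - 1)*(a + 1)
(5) = z^3 - 5*z^2 - 34*z + 80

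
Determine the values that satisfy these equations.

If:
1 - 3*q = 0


Then:
q = 1/3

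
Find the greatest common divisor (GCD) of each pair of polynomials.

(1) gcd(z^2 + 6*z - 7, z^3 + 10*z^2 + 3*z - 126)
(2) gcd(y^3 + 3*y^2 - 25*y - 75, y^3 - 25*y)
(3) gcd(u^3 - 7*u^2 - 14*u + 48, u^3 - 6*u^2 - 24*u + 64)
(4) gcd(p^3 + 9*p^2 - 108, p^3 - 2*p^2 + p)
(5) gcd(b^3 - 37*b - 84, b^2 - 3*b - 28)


(1) = z + 7
(2) = y^2 - 25
(3) = gcd((u - 8)*(u - 2)*(u + 3), (u - 8)*(u - 2)*(u + 4)) = u^2 - 10*u + 16
(4) = gcd((p - 3)*(p + 6)^2, p*(p - 1)^2) = 1
(5) = gcd((b - 7)*(b + 3)*(b + 4), (b - 7)*(b + 4)) = b^2 - 3*b - 28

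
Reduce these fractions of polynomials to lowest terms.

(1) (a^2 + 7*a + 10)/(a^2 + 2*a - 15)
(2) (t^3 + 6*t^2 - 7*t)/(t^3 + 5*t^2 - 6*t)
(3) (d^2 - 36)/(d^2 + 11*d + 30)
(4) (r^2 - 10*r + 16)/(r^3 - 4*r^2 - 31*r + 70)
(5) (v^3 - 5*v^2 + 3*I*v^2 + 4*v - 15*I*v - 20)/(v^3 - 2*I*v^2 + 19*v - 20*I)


(1) = (a + 2)/(a - 3)
(2) = (t + 7)/(t + 6)
(3) = (d - 6)/(d + 5)
(4) = (r - 8)/(r^2 - 2*r - 35)
(5) = (v - 5)/(v - 5*I)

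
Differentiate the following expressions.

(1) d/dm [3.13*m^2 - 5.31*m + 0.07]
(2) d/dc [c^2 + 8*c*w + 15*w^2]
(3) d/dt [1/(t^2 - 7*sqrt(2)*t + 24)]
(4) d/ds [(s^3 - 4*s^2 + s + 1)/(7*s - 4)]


(1) = 6.26*m - 5.31
(2) = 2*c + 8*w
(3) = (-2*t + 7*sqrt(2))/(t^2 - 7*sqrt(2)*t + 24)^2
(4) = (14*s^3 - 40*s^2 + 32*s - 11)/(49*s^2 - 56*s + 16)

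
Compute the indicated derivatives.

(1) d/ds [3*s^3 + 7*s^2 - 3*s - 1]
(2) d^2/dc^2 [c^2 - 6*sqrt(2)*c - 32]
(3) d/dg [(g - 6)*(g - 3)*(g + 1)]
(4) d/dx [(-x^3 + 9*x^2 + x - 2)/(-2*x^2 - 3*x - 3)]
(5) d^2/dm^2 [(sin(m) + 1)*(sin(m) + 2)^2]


(1) = 9*s^2 + 14*s - 3
(2) = 2
(3) = 3*g^2 - 16*g + 9
(4) = (2*x^4 + 6*x^3 - 16*x^2 - 62*x - 9)/(4*x^4 + 12*x^3 + 21*x^2 + 18*x + 9)
(5) = -9*sin(m)^3 - 20*sin(m)^2 - 2*sin(m) + 10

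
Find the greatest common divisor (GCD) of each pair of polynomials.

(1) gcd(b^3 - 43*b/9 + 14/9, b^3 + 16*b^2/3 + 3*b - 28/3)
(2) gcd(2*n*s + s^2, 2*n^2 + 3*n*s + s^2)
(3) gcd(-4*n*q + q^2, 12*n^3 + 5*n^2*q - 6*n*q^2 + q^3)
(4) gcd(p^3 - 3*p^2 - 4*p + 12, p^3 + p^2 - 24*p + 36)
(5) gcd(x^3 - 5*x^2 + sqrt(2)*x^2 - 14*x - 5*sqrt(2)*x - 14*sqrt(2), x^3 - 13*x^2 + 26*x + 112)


(1) = b + 7/3
(2) = gcd(s*(2*n + s), (n + s)*(2*n + s)) = 2*n + s
(3) = -4*n + q
(4) = p^2 - 5*p + 6
(5) = gcd((x - 7)*(x + 2)*(x + sqrt(2)), (x - 8)*(x - 7)*(x + 2)) = x^2 - 5*x - 14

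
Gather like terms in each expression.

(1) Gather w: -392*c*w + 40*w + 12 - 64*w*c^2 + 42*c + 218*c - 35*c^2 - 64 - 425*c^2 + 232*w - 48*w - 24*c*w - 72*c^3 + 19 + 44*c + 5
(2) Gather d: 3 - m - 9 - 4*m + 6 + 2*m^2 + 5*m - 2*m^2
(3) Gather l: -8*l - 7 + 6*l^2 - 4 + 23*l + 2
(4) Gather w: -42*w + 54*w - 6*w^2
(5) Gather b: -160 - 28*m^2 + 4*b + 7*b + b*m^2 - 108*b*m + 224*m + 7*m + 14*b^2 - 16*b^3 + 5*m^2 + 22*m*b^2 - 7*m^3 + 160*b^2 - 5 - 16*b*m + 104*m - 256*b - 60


(1) = -72*c^3 - 460*c^2 + 304*c + w*(-64*c^2 - 416*c + 224) - 28
(2) = 0
(3) = 6*l^2 + 15*l - 9
(4) = -6*w^2 + 12*w
(5) = -16*b^3 + b^2*(22*m + 174) + b*(m^2 - 124*m - 245) - 7*m^3 - 23*m^2 + 335*m - 225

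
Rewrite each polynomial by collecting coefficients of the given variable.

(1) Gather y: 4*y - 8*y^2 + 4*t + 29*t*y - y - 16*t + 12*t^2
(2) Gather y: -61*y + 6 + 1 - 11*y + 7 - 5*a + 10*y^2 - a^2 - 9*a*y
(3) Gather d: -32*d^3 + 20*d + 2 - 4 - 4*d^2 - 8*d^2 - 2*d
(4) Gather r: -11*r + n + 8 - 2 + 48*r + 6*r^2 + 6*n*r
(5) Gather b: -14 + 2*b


(1) = 12*t^2 - 12*t - 8*y^2 + y*(29*t + 3)
(2) = -a^2 - 5*a + 10*y^2 + y*(-9*a - 72) + 14
(3) = -32*d^3 - 12*d^2 + 18*d - 2
(4) = n + 6*r^2 + r*(6*n + 37) + 6
(5) = 2*b - 14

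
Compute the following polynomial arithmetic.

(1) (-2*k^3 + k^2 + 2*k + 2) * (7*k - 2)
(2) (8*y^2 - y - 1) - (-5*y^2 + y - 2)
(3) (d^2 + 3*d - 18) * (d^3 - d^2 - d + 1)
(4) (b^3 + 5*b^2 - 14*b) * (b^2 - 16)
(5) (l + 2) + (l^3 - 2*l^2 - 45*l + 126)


(1) = -14*k^4 + 11*k^3 + 12*k^2 + 10*k - 4
(2) = 13*y^2 - 2*y + 1
(3) = d^5 + 2*d^4 - 22*d^3 + 16*d^2 + 21*d - 18
(4) = b^5 + 5*b^4 - 30*b^3 - 80*b^2 + 224*b
(5) = l^3 - 2*l^2 - 44*l + 128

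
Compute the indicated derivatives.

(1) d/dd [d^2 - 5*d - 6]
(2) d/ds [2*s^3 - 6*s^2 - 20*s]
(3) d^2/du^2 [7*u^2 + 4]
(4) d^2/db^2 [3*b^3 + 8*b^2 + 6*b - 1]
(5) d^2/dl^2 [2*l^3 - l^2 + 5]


(1) = 2*d - 5
(2) = 6*s^2 - 12*s - 20
(3) = 14
(4) = 18*b + 16
(5) = 12*l - 2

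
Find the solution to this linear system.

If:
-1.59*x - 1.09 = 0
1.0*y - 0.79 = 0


Then:
x = -0.69
y = 0.79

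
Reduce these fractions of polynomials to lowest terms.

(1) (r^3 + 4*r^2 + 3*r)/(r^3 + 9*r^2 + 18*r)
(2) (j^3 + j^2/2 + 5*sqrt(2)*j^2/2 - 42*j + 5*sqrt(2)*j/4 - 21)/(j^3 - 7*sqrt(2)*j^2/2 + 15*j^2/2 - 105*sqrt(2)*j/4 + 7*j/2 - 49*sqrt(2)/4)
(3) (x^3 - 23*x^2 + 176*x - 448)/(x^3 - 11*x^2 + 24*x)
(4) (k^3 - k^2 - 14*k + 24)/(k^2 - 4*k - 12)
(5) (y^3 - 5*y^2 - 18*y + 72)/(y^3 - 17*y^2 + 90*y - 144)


(1) = (r + 1)/(r + 6)
(2) = (16*j + 96*sqrt(2))/(16*j + 112)
(3) = (x^2 - 15*x + 56)/(x^2 - 3*x)
(4) = (k^3 - k^2 - 14*k + 24)/(k^2 - 4*k - 12)
(5) = (y + 4)/(y - 8)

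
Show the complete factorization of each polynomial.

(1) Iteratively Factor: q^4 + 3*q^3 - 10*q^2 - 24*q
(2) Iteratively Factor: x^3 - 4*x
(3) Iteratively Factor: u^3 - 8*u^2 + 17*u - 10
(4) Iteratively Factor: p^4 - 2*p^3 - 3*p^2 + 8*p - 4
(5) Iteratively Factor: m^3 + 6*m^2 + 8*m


(1) = (q + 2)*(q^3 + q^2 - 12*q) = q*(q + 2)*(q^2 + q - 12) = q*(q + 2)*(q + 4)*(q - 3)
(2) = (x)*(x^2 - 4) = x*(x - 2)*(x + 2)
(3) = (u - 2)*(u^2 - 6*u + 5) = (u - 2)*(u - 1)*(u - 5)
(4) = (p - 2)*(p^3 - 3*p + 2) = (p - 2)*(p + 2)*(p^2 - 2*p + 1) = (p - 2)*(p - 1)*(p + 2)*(p - 1)
(5) = (m + 4)*(m^2 + 2*m) = m*(m + 4)*(m + 2)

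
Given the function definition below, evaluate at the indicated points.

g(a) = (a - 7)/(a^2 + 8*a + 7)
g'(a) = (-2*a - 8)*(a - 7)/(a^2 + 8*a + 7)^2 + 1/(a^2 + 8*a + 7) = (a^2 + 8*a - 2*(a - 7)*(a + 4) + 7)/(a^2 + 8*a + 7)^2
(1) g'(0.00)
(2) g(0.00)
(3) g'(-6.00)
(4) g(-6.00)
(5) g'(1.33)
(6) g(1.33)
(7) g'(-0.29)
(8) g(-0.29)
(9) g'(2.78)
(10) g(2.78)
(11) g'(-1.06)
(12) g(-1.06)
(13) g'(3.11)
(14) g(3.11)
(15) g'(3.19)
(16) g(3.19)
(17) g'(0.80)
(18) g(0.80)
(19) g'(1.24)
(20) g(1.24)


(1) = 1.29
(2) = -1.00
(3) = -2.28
(4) = 2.60
(5) = 0.21
(6) = -0.29
(7) = 2.59
(8) = -1.53
(9) = 0.07
(10) = -0.11
(11) = 370.30
(12) = 22.62
(13) = 0.06
(14) = -0.09
(15) = 0.05
(16) = -0.09
(17) = 0.37
(18) = -0.44
(19) = 0.23
(20) = -0.31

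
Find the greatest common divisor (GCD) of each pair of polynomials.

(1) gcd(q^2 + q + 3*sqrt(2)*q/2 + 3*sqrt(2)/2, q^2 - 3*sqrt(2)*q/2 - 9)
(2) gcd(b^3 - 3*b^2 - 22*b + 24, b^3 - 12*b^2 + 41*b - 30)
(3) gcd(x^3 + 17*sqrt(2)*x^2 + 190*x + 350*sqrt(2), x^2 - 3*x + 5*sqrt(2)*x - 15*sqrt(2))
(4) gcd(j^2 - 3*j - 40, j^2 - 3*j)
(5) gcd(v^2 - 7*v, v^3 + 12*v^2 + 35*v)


(1) = gcd((q + 1)*(q + 3*sqrt(2)/2), (q - 3*sqrt(2))*(q + 3*sqrt(2)/2)) = q + 3*sqrt(2)/2
(2) = gcd((b - 6)*(b - 1)*(b + 4), (b - 6)*(b - 5)*(b - 1)) = b^2 - 7*b + 6
(3) = x + 5*sqrt(2)
(4) = 1
(5) = gcd(v*(v - 7), v*(v + 5)*(v + 7)) = v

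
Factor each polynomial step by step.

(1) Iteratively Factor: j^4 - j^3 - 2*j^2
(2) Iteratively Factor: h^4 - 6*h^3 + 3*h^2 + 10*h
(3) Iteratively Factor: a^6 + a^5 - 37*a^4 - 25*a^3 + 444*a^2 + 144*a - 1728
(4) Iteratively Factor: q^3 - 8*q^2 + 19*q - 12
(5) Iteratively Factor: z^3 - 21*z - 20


(1) = (j - 2)*(j^3 + j^2) = j*(j - 2)*(j^2 + j) = j*(j - 2)*(j + 1)*(j)
(2) = (h - 2)*(h^3 - 4*h^2 - 5*h) = (h - 5)*(h - 2)*(h^2 + h) = (h - 5)*(h - 2)*(h + 1)*(h)
(3) = (a - 4)*(a^5 + 5*a^4 - 17*a^3 - 93*a^2 + 72*a + 432) = (a - 4)*(a - 3)*(a^4 + 8*a^3 + 7*a^2 - 72*a - 144) = (a - 4)*(a - 3)*(a + 3)*(a^3 + 5*a^2 - 8*a - 48) = (a - 4)*(a - 3)*(a + 3)*(a + 4)*(a^2 + a - 12) = (a - 4)*(a - 3)*(a + 3)*(a + 4)^2*(a - 3)
(4) = (q - 3)*(q^2 - 5*q + 4) = (q - 3)*(q - 1)*(q - 4)
(5) = (z + 4)*(z^2 - 4*z - 5) = (z + 1)*(z + 4)*(z - 5)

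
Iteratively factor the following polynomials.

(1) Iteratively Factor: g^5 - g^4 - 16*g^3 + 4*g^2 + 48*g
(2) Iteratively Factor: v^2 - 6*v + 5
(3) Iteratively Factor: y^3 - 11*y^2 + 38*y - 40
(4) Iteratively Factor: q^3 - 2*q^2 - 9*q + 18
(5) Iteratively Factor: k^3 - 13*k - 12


(1) = (g - 4)*(g^4 + 3*g^3 - 4*g^2 - 12*g) = g*(g - 4)*(g^3 + 3*g^2 - 4*g - 12) = g*(g - 4)*(g + 2)*(g^2 + g - 6) = g*(g - 4)*(g - 2)*(g + 2)*(g + 3)
(2) = (v - 1)*(v - 5)
(3) = (y - 2)*(y^2 - 9*y + 20) = (y - 5)*(y - 2)*(y - 4)
(4) = (q - 2)*(q^2 - 9) = (q - 2)*(q + 3)*(q - 3)
(5) = (k + 3)*(k^2 - 3*k - 4) = (k + 1)*(k + 3)*(k - 4)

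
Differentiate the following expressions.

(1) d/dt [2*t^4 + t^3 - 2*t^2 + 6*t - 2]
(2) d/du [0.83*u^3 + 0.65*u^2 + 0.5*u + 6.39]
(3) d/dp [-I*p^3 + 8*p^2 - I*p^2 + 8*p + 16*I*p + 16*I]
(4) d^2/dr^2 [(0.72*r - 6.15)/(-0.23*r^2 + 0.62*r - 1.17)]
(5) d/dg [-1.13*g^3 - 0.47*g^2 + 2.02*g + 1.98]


(1) = 8*t^3 + 3*t^2 - 4*t + 6
(2) = 2.49*u^2 + 1.3*u + 0.5
(3) = -3*I*p^2 + 2*p*(8 - I) + 8 + 16*I
(4) = (-(0.46*r - 0.62)*(0.72*r - 6.15)*(0.92*r - 1.24) + (0.9936*r - 3.7218)*(0.23*r^2 - 0.62*r + 1.17))/(0.23*r^2 - 0.62*r + 1.17)^3
(5) = -3.39*g^2 - 0.94*g + 2.02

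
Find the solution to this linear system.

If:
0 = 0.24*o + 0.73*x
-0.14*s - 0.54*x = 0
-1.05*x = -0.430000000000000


Then:
o = -1.25
s = -1.58
x = 0.41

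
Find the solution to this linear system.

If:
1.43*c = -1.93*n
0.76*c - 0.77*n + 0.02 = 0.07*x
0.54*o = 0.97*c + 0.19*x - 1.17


Then:
c = 0.0526110829860976*x - 0.0150317379960279
n = 0.0111375053545699 - 0.0389812687409946*x
o = 0.446356945363916*x - 2.19366812195583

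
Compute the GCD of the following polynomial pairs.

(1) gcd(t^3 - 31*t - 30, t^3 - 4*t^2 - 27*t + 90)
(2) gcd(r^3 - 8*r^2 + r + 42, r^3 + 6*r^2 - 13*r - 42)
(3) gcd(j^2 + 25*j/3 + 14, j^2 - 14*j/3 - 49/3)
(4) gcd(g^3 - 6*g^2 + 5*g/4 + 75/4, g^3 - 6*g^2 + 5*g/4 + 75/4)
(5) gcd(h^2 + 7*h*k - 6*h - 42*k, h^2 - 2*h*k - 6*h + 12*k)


(1) = t^2 - t - 30
(2) = gcd((r - 7)*(r - 3)*(r + 2), (r - 3)*(r + 2)*(r + 7)) = r^2 - r - 6
(3) = gcd((j + 7/3)*(j + 6), (j - 7)*(j + 7/3)) = j + 7/3
(4) = g^3 - 6*g^2 + 5*g/4 + 75/4
(5) = h - 6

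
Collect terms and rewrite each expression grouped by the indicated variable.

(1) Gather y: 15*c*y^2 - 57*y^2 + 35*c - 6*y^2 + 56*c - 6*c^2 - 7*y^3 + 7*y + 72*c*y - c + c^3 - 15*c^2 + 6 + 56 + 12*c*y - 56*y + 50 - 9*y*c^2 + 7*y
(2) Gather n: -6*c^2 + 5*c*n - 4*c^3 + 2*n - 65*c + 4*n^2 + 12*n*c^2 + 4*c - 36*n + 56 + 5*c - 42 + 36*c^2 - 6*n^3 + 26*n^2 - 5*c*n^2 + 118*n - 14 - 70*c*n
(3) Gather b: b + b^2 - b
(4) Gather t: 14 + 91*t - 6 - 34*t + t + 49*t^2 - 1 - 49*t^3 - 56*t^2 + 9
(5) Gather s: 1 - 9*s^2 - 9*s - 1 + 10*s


(1) = c^3 - 21*c^2 + 90*c - 7*y^3 + y^2*(15*c - 63) + y*(-9*c^2 + 84*c - 42) + 112
(2) = -4*c^3 + 30*c^2 - 56*c - 6*n^3 + n^2*(30 - 5*c) + n*(12*c^2 - 65*c + 84)
(3) = b^2
(4) = -49*t^3 - 7*t^2 + 58*t + 16
(5) = -9*s^2 + s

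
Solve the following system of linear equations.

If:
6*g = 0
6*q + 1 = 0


Then:
g = 0
q = -1/6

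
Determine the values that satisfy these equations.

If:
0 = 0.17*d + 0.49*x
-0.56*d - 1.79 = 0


Then:
d = -3.20
x = 1.11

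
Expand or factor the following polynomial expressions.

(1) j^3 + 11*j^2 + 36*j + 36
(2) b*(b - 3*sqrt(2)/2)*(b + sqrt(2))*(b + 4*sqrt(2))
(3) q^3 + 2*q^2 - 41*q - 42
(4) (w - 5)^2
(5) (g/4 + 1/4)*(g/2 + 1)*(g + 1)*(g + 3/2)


(1) = (j + 2)*(j + 3)*(j + 6)
(2) = b^4 + 7*sqrt(2)*b^3/2 - 7*b^2 - 12*sqrt(2)*b
(3) = (q - 6)*(q + 1)*(q + 7)
(4) = w^2 - 10*w + 25
(5) = g^4/8 + 11*g^3/16 + 11*g^2/8 + 19*g/16 + 3/8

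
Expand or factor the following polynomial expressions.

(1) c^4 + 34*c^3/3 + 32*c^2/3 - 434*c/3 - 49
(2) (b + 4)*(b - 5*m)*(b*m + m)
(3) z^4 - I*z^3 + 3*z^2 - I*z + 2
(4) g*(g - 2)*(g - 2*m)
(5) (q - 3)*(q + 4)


(1) = (c - 3)*(c + 1/3)*(c + 7)^2
(2) = b^3*m - 5*b^2*m^2 + 5*b^2*m - 25*b*m^2 + 4*b*m - 20*m^2
(3) = (z - 2*I)*(z - I)*(z + I)^2
(4) = g^3 - 2*g^2*m - 2*g^2 + 4*g*m
(5) = q^2 + q - 12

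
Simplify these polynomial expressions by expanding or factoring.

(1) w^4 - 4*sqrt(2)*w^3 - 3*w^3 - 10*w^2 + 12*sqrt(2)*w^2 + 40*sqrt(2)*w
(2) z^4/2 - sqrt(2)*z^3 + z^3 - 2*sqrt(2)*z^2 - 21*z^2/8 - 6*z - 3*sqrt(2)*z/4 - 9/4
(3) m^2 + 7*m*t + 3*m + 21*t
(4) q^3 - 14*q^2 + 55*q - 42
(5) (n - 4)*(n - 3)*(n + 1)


(1) = w*(w - 5)*(w + 2)*(w - 4*sqrt(2))
(2) = (z/2 + sqrt(2)/2)*(z + 1/2)*(z + 3/2)*(z - 3*sqrt(2))
(3) = (m + 3)*(m + 7*t)
(4) = (q - 7)*(q - 6)*(q - 1)
(5) = n^3 - 6*n^2 + 5*n + 12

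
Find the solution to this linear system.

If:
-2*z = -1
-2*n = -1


Then:
n = 1/2
z = 1/2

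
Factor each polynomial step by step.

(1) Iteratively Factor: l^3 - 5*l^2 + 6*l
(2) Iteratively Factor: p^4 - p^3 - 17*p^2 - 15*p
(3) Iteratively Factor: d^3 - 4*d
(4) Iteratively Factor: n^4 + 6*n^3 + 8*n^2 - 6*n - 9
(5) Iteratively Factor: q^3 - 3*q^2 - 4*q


(1) = (l)*(l^2 - 5*l + 6) = l*(l - 2)*(l - 3)
(2) = (p + 3)*(p^3 - 4*p^2 - 5*p) = (p - 5)*(p + 3)*(p^2 + p) = (p - 5)*(p + 1)*(p + 3)*(p)
(3) = (d)*(d^2 - 4) = d*(d - 2)*(d + 2)
(4) = (n - 1)*(n^3 + 7*n^2 + 15*n + 9) = (n - 1)*(n + 1)*(n^2 + 6*n + 9) = (n - 1)*(n + 1)*(n + 3)*(n + 3)
(5) = (q)*(q^2 - 3*q - 4) = q*(q - 4)*(q + 1)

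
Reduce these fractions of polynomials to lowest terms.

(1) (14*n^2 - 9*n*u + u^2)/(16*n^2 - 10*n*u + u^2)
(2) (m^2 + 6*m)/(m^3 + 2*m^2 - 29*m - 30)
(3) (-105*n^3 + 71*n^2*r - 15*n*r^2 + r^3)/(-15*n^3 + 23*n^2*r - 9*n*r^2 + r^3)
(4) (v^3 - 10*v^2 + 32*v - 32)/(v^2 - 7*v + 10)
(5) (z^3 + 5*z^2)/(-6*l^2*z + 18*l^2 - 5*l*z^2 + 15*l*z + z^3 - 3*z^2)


(1) = (-7*n + u)/(-8*n + u)
(2) = m/(m^2 - 4*m - 5)
(3) = (-7*n + r)/(-n + r)
(4) = (v^2 - 8*v + 16)/(v - 5)
(5) = (z^3 + 5*z^2)/(-6*l^2*z + 18*l^2 - 5*l*z^2 + 15*l*z + z^3 - 3*z^2)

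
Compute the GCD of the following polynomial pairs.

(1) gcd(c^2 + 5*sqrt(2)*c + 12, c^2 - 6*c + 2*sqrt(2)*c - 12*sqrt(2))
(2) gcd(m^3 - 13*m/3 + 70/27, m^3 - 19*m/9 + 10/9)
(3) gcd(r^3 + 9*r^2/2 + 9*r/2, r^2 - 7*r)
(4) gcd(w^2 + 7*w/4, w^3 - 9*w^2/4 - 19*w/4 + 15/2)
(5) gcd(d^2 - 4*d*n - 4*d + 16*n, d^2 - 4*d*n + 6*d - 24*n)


(1) = gcd((c + 2*sqrt(2))*(c + 3*sqrt(2)), (c - 6)*(c + 2*sqrt(2))) = c + 2*sqrt(2)
(2) = gcd((m - 5/3)*(m - 2/3)*(m + 7/3), (m - 1)*(m - 2/3)*(m + 5/3)) = m - 2/3
(3) = r
(4) = gcd(w*(w + 7/4), (w - 3)*(w - 5/4)*(w + 2)) = 1
(5) = d - 4*n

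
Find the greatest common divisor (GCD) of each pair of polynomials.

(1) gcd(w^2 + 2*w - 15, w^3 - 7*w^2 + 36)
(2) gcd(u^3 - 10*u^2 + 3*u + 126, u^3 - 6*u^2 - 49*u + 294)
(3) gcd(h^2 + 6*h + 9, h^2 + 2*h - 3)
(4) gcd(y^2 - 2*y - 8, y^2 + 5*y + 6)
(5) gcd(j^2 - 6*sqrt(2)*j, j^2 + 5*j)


(1) = w - 3
(2) = u^2 - 13*u + 42
(3) = h + 3
(4) = y + 2
(5) = j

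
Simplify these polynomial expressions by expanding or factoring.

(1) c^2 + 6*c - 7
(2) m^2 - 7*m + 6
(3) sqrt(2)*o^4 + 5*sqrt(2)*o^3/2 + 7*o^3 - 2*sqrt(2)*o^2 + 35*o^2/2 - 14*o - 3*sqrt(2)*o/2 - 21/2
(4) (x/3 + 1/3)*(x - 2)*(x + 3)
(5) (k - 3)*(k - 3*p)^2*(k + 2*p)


(1) = (c - 1)*(c + 7)
(2) = (m - 6)*(m - 1)
(3) = (o - 1)*(o + 3)*(o + 7*sqrt(2)/2)*(sqrt(2)*o + sqrt(2)/2)
(4) = x^3/3 + 2*x^2/3 - 5*x/3 - 2
(5) = k^4 - 4*k^3*p - 3*k^3 - 3*k^2*p^2 + 12*k^2*p + 18*k*p^3 + 9*k*p^2 - 54*p^3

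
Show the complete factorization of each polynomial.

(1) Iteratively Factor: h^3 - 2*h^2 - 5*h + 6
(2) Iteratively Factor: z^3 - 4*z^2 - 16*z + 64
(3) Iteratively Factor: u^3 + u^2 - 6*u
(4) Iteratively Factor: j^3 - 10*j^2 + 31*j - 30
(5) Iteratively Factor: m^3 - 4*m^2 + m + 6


(1) = (h - 1)*(h^2 - h - 6) = (h - 1)*(h + 2)*(h - 3)
(2) = (z - 4)*(z^2 - 16) = (z - 4)^2*(z + 4)
(3) = (u - 2)*(u^2 + 3*u) = (u - 2)*(u + 3)*(u)
(4) = (j - 5)*(j^2 - 5*j + 6) = (j - 5)*(j - 3)*(j - 2)
(5) = (m - 3)*(m^2 - m - 2) = (m - 3)*(m + 1)*(m - 2)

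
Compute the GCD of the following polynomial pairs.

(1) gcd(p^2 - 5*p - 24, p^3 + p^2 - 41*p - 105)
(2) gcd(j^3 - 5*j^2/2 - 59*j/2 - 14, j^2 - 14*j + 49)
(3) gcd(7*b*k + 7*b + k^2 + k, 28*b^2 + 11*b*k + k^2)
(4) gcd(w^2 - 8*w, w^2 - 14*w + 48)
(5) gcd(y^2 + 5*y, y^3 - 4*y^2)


(1) = gcd((p - 8)*(p + 3), (p - 7)*(p + 3)*(p + 5)) = p + 3
(2) = gcd((j - 7)*(j + 1/2)*(j + 4), (j - 7)^2) = j - 7
(3) = 7*b + k
(4) = gcd(w*(w - 8), (w - 8)*(w - 6)) = w - 8
(5) = gcd(y*(y + 5), y^2*(y - 4)) = y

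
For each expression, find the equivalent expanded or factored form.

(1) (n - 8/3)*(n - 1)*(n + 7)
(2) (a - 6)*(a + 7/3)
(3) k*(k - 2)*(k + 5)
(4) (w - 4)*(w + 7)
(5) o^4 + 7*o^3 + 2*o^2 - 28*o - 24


(1) = n^3 + 10*n^2/3 - 23*n + 56/3
(2) = a^2 - 11*a/3 - 14
(3) = k^3 + 3*k^2 - 10*k
(4) = w^2 + 3*w - 28
(5) = (o - 2)*(o + 1)*(o + 2)*(o + 6)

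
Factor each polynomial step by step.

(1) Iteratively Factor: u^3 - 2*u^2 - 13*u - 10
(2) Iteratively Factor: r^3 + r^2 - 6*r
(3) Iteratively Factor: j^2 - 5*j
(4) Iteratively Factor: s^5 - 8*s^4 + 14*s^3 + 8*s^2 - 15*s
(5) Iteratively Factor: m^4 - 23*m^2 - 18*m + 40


(1) = (u + 2)*(u^2 - 4*u - 5) = (u + 1)*(u + 2)*(u - 5)
(2) = (r - 2)*(r^2 + 3*r) = (r - 2)*(r + 3)*(r)
(3) = (j)*(j - 5)
(4) = (s)*(s^4 - 8*s^3 + 14*s^2 + 8*s - 15) = s*(s - 5)*(s^3 - 3*s^2 - s + 3) = s*(s - 5)*(s - 3)*(s^2 - 1) = s*(s - 5)*(s - 3)*(s - 1)*(s + 1)
(5) = (m + 4)*(m^3 - 4*m^2 - 7*m + 10) = (m - 1)*(m + 4)*(m^2 - 3*m - 10) = (m - 1)*(m + 2)*(m + 4)*(m - 5)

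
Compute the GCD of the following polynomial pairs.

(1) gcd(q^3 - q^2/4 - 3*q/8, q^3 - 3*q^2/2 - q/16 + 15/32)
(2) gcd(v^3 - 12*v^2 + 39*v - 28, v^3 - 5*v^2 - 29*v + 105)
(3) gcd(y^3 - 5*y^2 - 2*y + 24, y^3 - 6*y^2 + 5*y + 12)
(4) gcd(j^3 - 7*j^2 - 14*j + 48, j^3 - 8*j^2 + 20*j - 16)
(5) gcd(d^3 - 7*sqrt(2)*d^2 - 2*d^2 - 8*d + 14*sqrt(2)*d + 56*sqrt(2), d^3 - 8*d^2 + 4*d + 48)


(1) = gcd(q*(q - 3/4)*(q + 1/2), (q - 5/4)*(q - 3/4)*(q + 1/2)) = q^2 - q/4 - 3/8
(2) = v - 7
(3) = y^2 - 7*y + 12
(4) = gcd((j - 8)*(j - 2)*(j + 3), (j - 4)*(j - 2)^2) = j - 2
(5) = gcd((d - 4)*(d + 2)*(d - 7*sqrt(2)), (d - 6)*(d - 4)*(d + 2)) = d^2 - 2*d - 8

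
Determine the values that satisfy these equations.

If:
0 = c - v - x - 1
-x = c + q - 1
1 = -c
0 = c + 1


Then:
c = -1
q = 2 - x
v = -x - 2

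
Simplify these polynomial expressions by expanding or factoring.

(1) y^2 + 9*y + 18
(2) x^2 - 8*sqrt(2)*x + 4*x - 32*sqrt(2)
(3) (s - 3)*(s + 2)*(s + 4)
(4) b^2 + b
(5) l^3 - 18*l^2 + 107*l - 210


(1) = (y + 3)*(y + 6)
(2) = (x + 4)*(x - 8*sqrt(2))
(3) = s^3 + 3*s^2 - 10*s - 24
(4) = b*(b + 1)
(5) = (l - 7)*(l - 6)*(l - 5)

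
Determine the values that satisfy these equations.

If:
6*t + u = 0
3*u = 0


Then:
t = 0
u = 0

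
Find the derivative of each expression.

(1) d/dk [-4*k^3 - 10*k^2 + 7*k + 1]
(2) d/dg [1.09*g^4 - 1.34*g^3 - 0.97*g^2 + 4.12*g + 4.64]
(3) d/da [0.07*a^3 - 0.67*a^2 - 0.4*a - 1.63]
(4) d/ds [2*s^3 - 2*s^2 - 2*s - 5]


(1) = -12*k^2 - 20*k + 7
(2) = 4.36*g^3 - 4.02*g^2 - 1.94*g + 4.12
(3) = 0.21*a^2 - 1.34*a - 0.4
(4) = 6*s^2 - 4*s - 2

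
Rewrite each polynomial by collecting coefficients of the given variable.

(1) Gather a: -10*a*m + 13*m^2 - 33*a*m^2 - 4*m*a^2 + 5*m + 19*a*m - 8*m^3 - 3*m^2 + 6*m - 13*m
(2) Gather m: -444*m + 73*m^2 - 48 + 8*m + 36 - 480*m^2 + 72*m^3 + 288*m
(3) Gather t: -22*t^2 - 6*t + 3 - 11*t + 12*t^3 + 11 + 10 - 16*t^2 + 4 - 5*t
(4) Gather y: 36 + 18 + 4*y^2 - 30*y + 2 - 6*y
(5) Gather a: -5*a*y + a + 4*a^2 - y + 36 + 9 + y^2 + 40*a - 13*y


(1) = -4*a^2*m + a*(-33*m^2 + 9*m) - 8*m^3 + 10*m^2 - 2*m
(2) = 72*m^3 - 407*m^2 - 148*m - 12
(3) = 12*t^3 - 38*t^2 - 22*t + 28
(4) = 4*y^2 - 36*y + 56
(5) = 4*a^2 + a*(41 - 5*y) + y^2 - 14*y + 45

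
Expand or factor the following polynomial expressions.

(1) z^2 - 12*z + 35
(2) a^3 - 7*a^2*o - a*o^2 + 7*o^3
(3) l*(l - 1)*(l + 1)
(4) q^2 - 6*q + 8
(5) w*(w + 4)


(1) = (z - 7)*(z - 5)
(2) = (a - 7*o)*(a - o)*(a + o)
(3) = l^3 - l
(4) = (q - 4)*(q - 2)
(5) = w^2 + 4*w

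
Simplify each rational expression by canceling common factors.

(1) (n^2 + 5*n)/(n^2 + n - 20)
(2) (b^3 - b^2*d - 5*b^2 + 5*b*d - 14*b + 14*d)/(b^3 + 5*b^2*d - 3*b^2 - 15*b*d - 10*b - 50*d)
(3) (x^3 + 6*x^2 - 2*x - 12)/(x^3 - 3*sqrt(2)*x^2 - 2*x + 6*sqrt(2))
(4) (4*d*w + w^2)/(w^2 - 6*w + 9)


(1) = n/(n - 4)
(2) = (b^2 - b*d - 7*b + 7*d)/(b^2 + 5*b*d - 5*b - 25*d)
(3) = (x + 6)/(x - 3*sqrt(2))
(4) = (4*d*w + w^2)/(w^2 - 6*w + 9)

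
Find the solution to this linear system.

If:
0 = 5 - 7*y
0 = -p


Then:
p = 0
y = 5/7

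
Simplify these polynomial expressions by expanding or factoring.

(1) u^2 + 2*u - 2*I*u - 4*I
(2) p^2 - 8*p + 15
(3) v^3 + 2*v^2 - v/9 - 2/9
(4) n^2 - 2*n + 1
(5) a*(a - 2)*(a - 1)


(1) = (u + 2)*(u - 2*I)
(2) = (p - 5)*(p - 3)
(3) = (v - 1/3)*(v + 1/3)*(v + 2)
(4) = (n - 1)^2
(5) = a^3 - 3*a^2 + 2*a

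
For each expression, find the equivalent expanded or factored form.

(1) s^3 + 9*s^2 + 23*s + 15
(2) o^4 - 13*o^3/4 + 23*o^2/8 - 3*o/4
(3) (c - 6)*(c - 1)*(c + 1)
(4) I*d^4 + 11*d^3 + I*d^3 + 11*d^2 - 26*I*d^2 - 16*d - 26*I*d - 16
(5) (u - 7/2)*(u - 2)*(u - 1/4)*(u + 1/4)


(1) = (s + 1)*(s + 3)*(s + 5)
(2) = o*(o - 2)*(o - 3/4)*(o - 1/2)
(3) = c^3 - 6*c^2 - c + 6
(4) = (d - 8*I)*(d - 2*I)*(d - I)*(I*d + I)
(5) = u^4 - 11*u^3/2 + 111*u^2/16 + 11*u/32 - 7/16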